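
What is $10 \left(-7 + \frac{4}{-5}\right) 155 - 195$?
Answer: $-12285$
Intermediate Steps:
$10 \left(-7 + \frac{4}{-5}\right) 155 - 195 = 10 \left(-7 + 4 \left(- \frac{1}{5}\right)\right) 155 - 195 = 10 \left(-7 - \frac{4}{5}\right) 155 - 195 = 10 \left(- \frac{39}{5}\right) 155 - 195 = \left(-78\right) 155 - 195 = -12090 - 195 = -12285$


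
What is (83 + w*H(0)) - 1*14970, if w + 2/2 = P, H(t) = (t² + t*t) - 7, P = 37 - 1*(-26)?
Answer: -15321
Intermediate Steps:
P = 63 (P = 37 + 26 = 63)
H(t) = -7 + 2*t² (H(t) = (t² + t²) - 7 = 2*t² - 7 = -7 + 2*t²)
w = 62 (w = -1 + 63 = 62)
(83 + w*H(0)) - 1*14970 = (83 + 62*(-7 + 2*0²)) - 1*14970 = (83 + 62*(-7 + 2*0)) - 14970 = (83 + 62*(-7 + 0)) - 14970 = (83 + 62*(-7)) - 14970 = (83 - 434) - 14970 = -351 - 14970 = -15321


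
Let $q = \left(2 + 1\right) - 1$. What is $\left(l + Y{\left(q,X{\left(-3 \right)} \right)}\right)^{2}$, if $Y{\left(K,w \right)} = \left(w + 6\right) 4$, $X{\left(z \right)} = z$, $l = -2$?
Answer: $100$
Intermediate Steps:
$q = 2$ ($q = 3 - 1 = 2$)
$Y{\left(K,w \right)} = 24 + 4 w$ ($Y{\left(K,w \right)} = \left(6 + w\right) 4 = 24 + 4 w$)
$\left(l + Y{\left(q,X{\left(-3 \right)} \right)}\right)^{2} = \left(-2 + \left(24 + 4 \left(-3\right)\right)\right)^{2} = \left(-2 + \left(24 - 12\right)\right)^{2} = \left(-2 + 12\right)^{2} = 10^{2} = 100$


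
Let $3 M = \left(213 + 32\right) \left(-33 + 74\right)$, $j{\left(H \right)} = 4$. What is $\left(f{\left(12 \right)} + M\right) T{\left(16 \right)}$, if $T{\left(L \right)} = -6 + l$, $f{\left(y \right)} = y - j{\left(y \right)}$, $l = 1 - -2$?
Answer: $-10069$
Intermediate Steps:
$l = 3$ ($l = 1 + 2 = 3$)
$f{\left(y \right)} = -4 + y$ ($f{\left(y \right)} = y - 4 = -4 + y$)
$M = \frac{10045}{3}$ ($M = \frac{\left(213 + 32\right) \left(-33 + 74\right)}{3} = \frac{245 \cdot 41}{3} = \frac{1}{3} \cdot 10045 = \frac{10045}{3} \approx 3348.3$)
$T{\left(L \right)} = -3$ ($T{\left(L \right)} = -6 + 3 = -3$)
$\left(f{\left(12 \right)} + M\right) T{\left(16 \right)} = \left(\left(-4 + 12\right) + \frac{10045}{3}\right) \left(-3\right) = \left(8 + \frac{10045}{3}\right) \left(-3\right) = \frac{10069}{3} \left(-3\right) = -10069$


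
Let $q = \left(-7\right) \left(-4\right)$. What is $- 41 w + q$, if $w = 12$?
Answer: $-464$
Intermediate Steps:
$q = 28$
$- 41 w + q = \left(-41\right) 12 + 28 = -492 + 28 = -464$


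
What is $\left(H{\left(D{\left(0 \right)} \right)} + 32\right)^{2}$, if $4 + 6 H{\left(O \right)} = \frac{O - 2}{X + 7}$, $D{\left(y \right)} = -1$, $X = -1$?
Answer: $\frac{15625}{16} \approx 976.56$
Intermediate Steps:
$H{\left(O \right)} = - \frac{13}{18} + \frac{O}{36}$ ($H{\left(O \right)} = - \frac{2}{3} + \frac{\left(O - 2\right) \frac{1}{-1 + 7}}{6} = - \frac{2}{3} + \frac{\left(-2 + O\right) \frac{1}{6}}{6} = - \frac{2}{3} + \frac{- \frac{1}{3} + \frac{O}{6}}{6} = - \frac{2}{3} + \left(- \frac{1}{18} + \frac{O}{36}\right) = - \frac{13}{18} + \frac{O}{36}$)
$\left(H{\left(D{\left(0 \right)} \right)} + 32\right)^{2} = \left(\left(- \frac{13}{18} + \frac{1}{36} \left(-1\right)\right) + 32\right)^{2} = \left(\left(- \frac{13}{18} - \frac{1}{36}\right) + 32\right)^{2} = \left(- \frac{3}{4} + 32\right)^{2} = \left(\frac{125}{4}\right)^{2} = \frac{15625}{16}$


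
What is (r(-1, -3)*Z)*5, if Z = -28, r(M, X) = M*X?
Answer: -420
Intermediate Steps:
(r(-1, -3)*Z)*5 = (-1*(-3)*(-28))*5 = (3*(-28))*5 = -84*5 = -420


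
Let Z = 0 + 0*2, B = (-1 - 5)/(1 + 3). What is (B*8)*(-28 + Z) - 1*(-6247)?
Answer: 6583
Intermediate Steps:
B = -3/2 (B = -6/4 = -6*¼ = -3/2 ≈ -1.5000)
Z = 0 (Z = 0 + 0 = 0)
(B*8)*(-28 + Z) - 1*(-6247) = (-3/2*8)*(-28 + 0) - 1*(-6247) = -12*(-28) + 6247 = 336 + 6247 = 6583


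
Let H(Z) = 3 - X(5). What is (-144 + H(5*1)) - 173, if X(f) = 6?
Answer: -320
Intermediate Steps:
H(Z) = -3 (H(Z) = 3 - 1*6 = 3 - 6 = -3)
(-144 + H(5*1)) - 173 = (-144 - 3) - 173 = -147 - 173 = -320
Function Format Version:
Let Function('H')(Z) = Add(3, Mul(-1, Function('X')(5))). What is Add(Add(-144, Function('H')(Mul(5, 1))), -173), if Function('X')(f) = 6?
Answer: -320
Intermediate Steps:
Function('H')(Z) = -3 (Function('H')(Z) = Add(3, Mul(-1, 6)) = Add(3, -6) = -3)
Add(Add(-144, Function('H')(Mul(5, 1))), -173) = Add(Add(-144, -3), -173) = Add(-147, -173) = -320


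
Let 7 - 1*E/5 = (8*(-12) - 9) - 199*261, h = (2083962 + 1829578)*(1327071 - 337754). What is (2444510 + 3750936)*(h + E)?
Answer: 23987105989967771010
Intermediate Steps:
h = 3871731652180 (h = 3913540*989317 = 3871731652180)
E = 260255 (E = 35 - 5*((8*(-12) - 9) - 199*261) = 35 - 5*((-96 - 9) - 51939) = 35 - 5*(-105 - 51939) = 35 - 5*(-52044) = 35 + 260220 = 260255)
(2444510 + 3750936)*(h + E) = (2444510 + 3750936)*(3871731652180 + 260255) = 6195446*3871731912435 = 23987105989967771010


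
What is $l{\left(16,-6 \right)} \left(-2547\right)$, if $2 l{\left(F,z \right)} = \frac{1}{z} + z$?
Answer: $\frac{31413}{4} \approx 7853.3$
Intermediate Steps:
$l{\left(F,z \right)} = \frac{z}{2} + \frac{1}{2 z}$ ($l{\left(F,z \right)} = \frac{\frac{1}{z} + z}{2} = \frac{z + \frac{1}{z}}{2} = \frac{z}{2} + \frac{1}{2 z}$)
$l{\left(16,-6 \right)} \left(-2547\right) = \frac{1 + \left(-6\right)^{2}}{2 \left(-6\right)} \left(-2547\right) = \frac{1}{2} \left(- \frac{1}{6}\right) \left(1 + 36\right) \left(-2547\right) = \frac{1}{2} \left(- \frac{1}{6}\right) 37 \left(-2547\right) = \left(- \frac{37}{12}\right) \left(-2547\right) = \frac{31413}{4}$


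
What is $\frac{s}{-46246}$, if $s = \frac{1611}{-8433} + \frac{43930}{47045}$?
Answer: $- \frac{6548271}{407715511318} \approx -1.6061 \cdot 10^{-5}$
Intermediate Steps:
$s = \frac{6548271}{8816233}$ ($s = 1611 \left(- \frac{1}{8433}\right) + 43930 \cdot \frac{1}{47045} = - \frac{179}{937} + \frac{8786}{9409} = \frac{6548271}{8816233} \approx 0.74275$)
$\frac{s}{-46246} = \frac{6548271}{8816233 \left(-46246\right)} = \frac{6548271}{8816233} \left(- \frac{1}{46246}\right) = - \frac{6548271}{407715511318}$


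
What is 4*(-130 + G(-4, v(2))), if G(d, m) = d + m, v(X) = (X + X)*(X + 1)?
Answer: -488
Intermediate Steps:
v(X) = 2*X*(1 + X) (v(X) = (2*X)*(1 + X) = 2*X*(1 + X))
4*(-130 + G(-4, v(2))) = 4*(-130 + (-4 + 2*2*(1 + 2))) = 4*(-130 + (-4 + 2*2*3)) = 4*(-130 + (-4 + 12)) = 4*(-130 + 8) = 4*(-122) = -488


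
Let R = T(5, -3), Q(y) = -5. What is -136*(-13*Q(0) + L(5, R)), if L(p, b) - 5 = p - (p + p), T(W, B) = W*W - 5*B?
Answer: -8840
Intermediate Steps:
T(W, B) = W² - 5*B
R = 40 (R = 5² - 5*(-3) = 25 + 15 = 40)
L(p, b) = 5 - p (L(p, b) = 5 + (p - (p + p)) = 5 + (p - 2*p) = 5 - p)
-136*(-13*Q(0) + L(5, R)) = -136*(-13*(-5) + (5 - 1*5)) = -136*(65 + (5 - 5)) = -136*(65 + 0) = -136*65 = -8840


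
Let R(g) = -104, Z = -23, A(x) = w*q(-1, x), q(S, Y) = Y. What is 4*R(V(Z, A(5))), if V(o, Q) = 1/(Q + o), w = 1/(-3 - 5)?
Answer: -416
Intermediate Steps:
w = -⅛ (w = 1/(-8) = -⅛ ≈ -0.12500)
A(x) = -x/8
4*R(V(Z, A(5))) = 4*(-104) = -416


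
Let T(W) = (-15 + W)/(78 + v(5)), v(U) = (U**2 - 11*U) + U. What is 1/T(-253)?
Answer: -53/268 ≈ -0.19776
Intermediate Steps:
v(U) = U**2 - 10*U
T(W) = -15/53 + W/53 (T(W) = (-15 + W)/(78 + 5*(-10 + 5)) = (-15 + W)/(78 + 5*(-5)) = (-15 + W)/(78 - 25) = (-15 + W)/53 = (-15 + W)*(1/53) = -15/53 + W/53)
1/T(-253) = 1/(-15/53 + (1/53)*(-253)) = 1/(-15/53 - 253/53) = 1/(-268/53) = -53/268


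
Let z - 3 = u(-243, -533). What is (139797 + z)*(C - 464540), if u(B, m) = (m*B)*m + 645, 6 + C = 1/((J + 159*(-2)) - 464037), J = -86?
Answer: 14863993973228790234/464441 ≈ 3.2004e+13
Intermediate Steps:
C = -2786647/464441 (C = -6 + 1/((-86 + 159*(-2)) - 464037) = -6 + 1/((-86 - 318) - 464037) = -6 + 1/(-404 - 464037) = -6 + 1/(-464441) = -6 - 1/464441 = -2786647/464441 ≈ -6.0000)
u(B, m) = 645 + B*m**2 (u(B, m) = (B*m)*m + 645 = B*m**2 + 645 = 645 + B*m**2)
z = -69032979 (z = 3 + (645 - 243*(-533)**2) = 3 + (645 - 243*284089) = 3 + (645 - 69033627) = 3 - 69032982 = -69032979)
(139797 + z)*(C - 464540) = (139797 - 69032979)*(-2786647/464441 - 464540) = -68893182*(-215754208787/464441) = 14863993973228790234/464441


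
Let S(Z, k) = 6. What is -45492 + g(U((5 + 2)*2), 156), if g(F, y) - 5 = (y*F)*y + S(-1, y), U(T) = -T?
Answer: -386185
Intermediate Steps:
g(F, y) = 11 + F*y² (g(F, y) = 5 + ((y*F)*y + 6) = 5 + ((F*y)*y + 6) = 5 + (F*y² + 6) = 5 + (6 + F*y²) = 11 + F*y²)
-45492 + g(U((5 + 2)*2), 156) = -45492 + (11 - (5 + 2)*2*156²) = -45492 + (11 - 7*2*24336) = -45492 + (11 - 1*14*24336) = -45492 + (11 - 14*24336) = -45492 + (11 - 340704) = -45492 - 340693 = -386185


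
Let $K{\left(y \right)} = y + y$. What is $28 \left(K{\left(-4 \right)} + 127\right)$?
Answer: $3332$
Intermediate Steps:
$K{\left(y \right)} = 2 y$
$28 \left(K{\left(-4 \right)} + 127\right) = 28 \left(2 \left(-4\right) + 127\right) = 28 \left(-8 + 127\right) = 28 \cdot 119 = 3332$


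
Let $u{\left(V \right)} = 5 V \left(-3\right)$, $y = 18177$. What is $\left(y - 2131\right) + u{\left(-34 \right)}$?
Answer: $16556$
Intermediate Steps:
$u{\left(V \right)} = - 15 V$
$\left(y - 2131\right) + u{\left(-34 \right)} = \left(18177 - 2131\right) - -510 = 16046 + 510 = 16556$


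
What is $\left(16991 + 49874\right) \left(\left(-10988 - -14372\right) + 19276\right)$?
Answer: $1515160900$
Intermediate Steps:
$\left(16991 + 49874\right) \left(\left(-10988 - -14372\right) + 19276\right) = 66865 \left(\left(-10988 + 14372\right) + 19276\right) = 66865 \left(3384 + 19276\right) = 66865 \cdot 22660 = 1515160900$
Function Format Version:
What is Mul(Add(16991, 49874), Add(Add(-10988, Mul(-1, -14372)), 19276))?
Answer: 1515160900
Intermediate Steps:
Mul(Add(16991, 49874), Add(Add(-10988, Mul(-1, -14372)), 19276)) = Mul(66865, Add(Add(-10988, 14372), 19276)) = Mul(66865, Add(3384, 19276)) = Mul(66865, 22660) = 1515160900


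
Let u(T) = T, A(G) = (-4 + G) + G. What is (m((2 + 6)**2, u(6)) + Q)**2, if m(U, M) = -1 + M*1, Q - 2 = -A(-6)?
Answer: 529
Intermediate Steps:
A(G) = -4 + 2*G
Q = 18 (Q = 2 - (-4 + 2*(-6)) = 2 - (-4 - 12) = 2 - 1*(-16) = 2 + 16 = 18)
m(U, M) = -1 + M
(m((2 + 6)**2, u(6)) + Q)**2 = ((-1 + 6) + 18)**2 = (5 + 18)**2 = 23**2 = 529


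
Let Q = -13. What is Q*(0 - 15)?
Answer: 195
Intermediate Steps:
Q*(0 - 15) = -13*(0 - 15) = -13*(-15) = 195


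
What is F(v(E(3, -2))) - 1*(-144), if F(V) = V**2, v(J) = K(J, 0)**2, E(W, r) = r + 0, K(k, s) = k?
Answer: 160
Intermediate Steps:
E(W, r) = r
v(J) = J**2
F(v(E(3, -2))) - 1*(-144) = ((-2)**2)**2 - 1*(-144) = 4**2 + 144 = 16 + 144 = 160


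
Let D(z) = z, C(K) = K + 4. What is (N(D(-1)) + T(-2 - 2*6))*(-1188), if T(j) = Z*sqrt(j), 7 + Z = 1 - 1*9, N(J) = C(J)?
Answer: -3564 + 17820*I*sqrt(14) ≈ -3564.0 + 66676.0*I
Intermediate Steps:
C(K) = 4 + K
N(J) = 4 + J
Z = -15 (Z = -7 + (1 - 1*9) = -7 + (1 - 9) = -7 - 8 = -15)
T(j) = -15*sqrt(j)
(N(D(-1)) + T(-2 - 2*6))*(-1188) = ((4 - 1) - 15*sqrt(-2 - 2*6))*(-1188) = (3 - 15*sqrt(-2 - 12))*(-1188) = (3 - 15*I*sqrt(14))*(-1188) = -3564 + 17820*I*sqrt(14)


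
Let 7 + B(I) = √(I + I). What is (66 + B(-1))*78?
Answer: 4602 + 78*I*√2 ≈ 4602.0 + 110.31*I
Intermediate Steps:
B(I) = -7 + √2*√I (B(I) = -7 + √(I + I) = -7 + √(2*I) = -7 + √2*√I)
(66 + B(-1))*78 = (66 + (-7 + √2*√(-1)))*78 = (66 + (-7 + √2*I))*78 = (66 + (-7 + I*√2))*78 = (59 + I*√2)*78 = 4602 + 78*I*√2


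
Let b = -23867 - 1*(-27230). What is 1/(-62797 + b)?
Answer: -1/59434 ≈ -1.6825e-5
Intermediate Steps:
b = 3363 (b = -23867 + 27230 = 3363)
1/(-62797 + b) = 1/(-62797 + 3363) = 1/(-59434) = -1/59434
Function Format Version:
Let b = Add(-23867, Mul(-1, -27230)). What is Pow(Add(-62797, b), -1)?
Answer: Rational(-1, 59434) ≈ -1.6825e-5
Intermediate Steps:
b = 3363 (b = Add(-23867, 27230) = 3363)
Pow(Add(-62797, b), -1) = Pow(Add(-62797, 3363), -1) = Pow(-59434, -1) = Rational(-1, 59434)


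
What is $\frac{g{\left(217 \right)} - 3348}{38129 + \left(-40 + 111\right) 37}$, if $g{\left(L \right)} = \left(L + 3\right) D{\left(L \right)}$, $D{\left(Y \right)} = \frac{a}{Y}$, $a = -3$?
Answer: $- \frac{181794}{2211013} \approx -0.082222$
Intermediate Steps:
$D{\left(Y \right)} = - \frac{3}{Y}$
$g{\left(L \right)} = - \frac{3 \left(3 + L\right)}{L}$ ($g{\left(L \right)} = \left(L + 3\right) \left(- \frac{3}{L}\right) = \left(3 + L\right) \left(- \frac{3}{L}\right) = - \frac{3 \left(3 + L\right)}{L}$)
$\frac{g{\left(217 \right)} - 3348}{38129 + \left(-40 + 111\right) 37} = \frac{\left(-3 - \frac{9}{217}\right) - 3348}{38129 + \left(-40 + 111\right) 37} = \frac{\left(-3 - \frac{9}{217}\right) - 3348}{38129 + 71 \cdot 37} = \frac{\left(-3 - \frac{9}{217}\right) - 3348}{38129 + 2627} = \frac{- \frac{660}{217} - 3348}{40756} = \left(- \frac{727176}{217}\right) \frac{1}{40756} = - \frac{181794}{2211013}$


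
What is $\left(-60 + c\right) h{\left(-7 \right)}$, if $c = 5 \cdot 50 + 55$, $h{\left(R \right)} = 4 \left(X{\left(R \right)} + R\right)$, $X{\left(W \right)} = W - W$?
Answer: $-6860$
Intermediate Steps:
$X{\left(W \right)} = 0$
$h{\left(R \right)} = 4 R$ ($h{\left(R \right)} = 4 \left(0 + R\right) = 4 R$)
$c = 305$ ($c = 250 + 55 = 305$)
$\left(-60 + c\right) h{\left(-7 \right)} = \left(-60 + 305\right) 4 \left(-7\right) = 245 \left(-28\right) = -6860$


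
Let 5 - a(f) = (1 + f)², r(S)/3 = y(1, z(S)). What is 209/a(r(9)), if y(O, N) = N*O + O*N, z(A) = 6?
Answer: -19/124 ≈ -0.15323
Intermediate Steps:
y(O, N) = 2*N*O (y(O, N) = N*O + N*O = 2*N*O)
r(S) = 36 (r(S) = 3*(2*6*1) = 3*12 = 36)
a(f) = 5 - (1 + f)²
209/a(r(9)) = 209/(5 - (1 + 36)²) = 209/(5 - 1*37²) = 209/(5 - 1*1369) = 209/(5 - 1369) = 209/(-1364) = 209*(-1/1364) = -19/124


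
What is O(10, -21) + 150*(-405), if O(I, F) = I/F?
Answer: -1275760/21 ≈ -60751.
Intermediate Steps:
O(10, -21) + 150*(-405) = 10/(-21) + 150*(-405) = 10*(-1/21) - 60750 = -10/21 - 60750 = -1275760/21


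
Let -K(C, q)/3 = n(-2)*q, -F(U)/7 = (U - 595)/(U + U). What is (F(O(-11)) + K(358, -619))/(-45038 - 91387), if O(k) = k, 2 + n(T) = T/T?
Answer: 7516/500225 ≈ 0.015025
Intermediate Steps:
n(T) = -1 (n(T) = -2 + T/T = -2 + 1 = -1)
F(U) = -7*(-595 + U)/(2*U) (F(U) = -7*(U - 595)/(U + U) = -7*(-595 + U)/(2*U))
K(C, q) = 3*q (K(C, q) = -(-3)*q = 3*q)
(F(O(-11)) + K(358, -619))/(-45038 - 91387) = ((7/2)*(595 - 1*(-11))/(-11) + 3*(-619))/(-45038 - 91387) = ((7/2)*(-1/11)*(595 + 11) - 1857)/(-136425) = ((7/2)*(-1/11)*606 - 1857)*(-1/136425) = (-2121/11 - 1857)*(-1/136425) = -22548/11*(-1/136425) = 7516/500225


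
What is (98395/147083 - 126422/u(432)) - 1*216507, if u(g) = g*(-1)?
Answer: -6869093284663/31769928 ≈ -2.1621e+5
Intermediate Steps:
u(g) = -g
(98395/147083 - 126422/u(432)) - 1*216507 = (98395/147083 - 126422/((-1*432))) - 1*216507 = (98395*(1/147083) - 126422/(-432)) - 216507 = (98395/147083 - 126422*(-1/432)) - 216507 = (98395/147083 + 63211/216) - 216507 = 9318516833/31769928 - 216507 = -6869093284663/31769928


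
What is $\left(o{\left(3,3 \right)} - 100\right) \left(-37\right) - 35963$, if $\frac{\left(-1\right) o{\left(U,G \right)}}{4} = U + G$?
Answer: $-31375$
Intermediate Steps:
$o{\left(U,G \right)} = - 4 G - 4 U$ ($o{\left(U,G \right)} = - 4 \left(U + G\right) = - 4 \left(G + U\right) = - 4 G - 4 U$)
$\left(o{\left(3,3 \right)} - 100\right) \left(-37\right) - 35963 = \left(\left(\left(-4\right) 3 - 12\right) - 100\right) \left(-37\right) - 35963 = \left(\left(-12 - 12\right) - 100\right) \left(-37\right) - 35963 = \left(-24 - 100\right) \left(-37\right) - 35963 = \left(-124\right) \left(-37\right) - 35963 = 4588 - 35963 = -31375$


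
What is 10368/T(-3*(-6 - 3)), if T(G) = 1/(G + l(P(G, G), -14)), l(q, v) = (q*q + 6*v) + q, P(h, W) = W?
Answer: 7247232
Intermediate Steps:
l(q, v) = q + q² + 6*v (l(q, v) = (q² + 6*v) + q = q + q² + 6*v)
T(G) = 1/(-84 + G² + 2*G) (T(G) = 1/(G + (G + G² + 6*(-14))) = 1/(G + (G + G² - 84)) = 1/(G + (-84 + G + G²)) = 1/(-84 + G² + 2*G))
10368/T(-3*(-6 - 3)) = 10368/(1/(-84 + (-3*(-6 - 3))² + 2*(-3*(-6 - 3)))) = 10368/(1/(-84 + (-3*(-9))² + 2*(-3*(-9)))) = 10368/(1/(-84 + 27² + 2*27)) = 10368/(1/(-84 + 729 + 54)) = 10368/(1/699) = 10368*699 = 7247232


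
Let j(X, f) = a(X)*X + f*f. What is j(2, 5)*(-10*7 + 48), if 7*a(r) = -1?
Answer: -3806/7 ≈ -543.71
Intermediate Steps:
a(r) = -1/7 (a(r) = (1/7)*(-1) = -1/7)
j(X, f) = f**2 - X/7 (j(X, f) = -X/7 + f*f = -X/7 + f**2 = f**2 - X/7)
j(2, 5)*(-10*7 + 48) = (5**2 - 1/7*2)*(-10*7 + 48) = (25 - 2/7)*(-70 + 48) = (173/7)*(-22) = -3806/7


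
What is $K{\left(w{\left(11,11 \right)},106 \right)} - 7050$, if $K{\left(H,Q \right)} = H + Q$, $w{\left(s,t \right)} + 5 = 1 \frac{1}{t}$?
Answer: $- \frac{76438}{11} \approx -6948.9$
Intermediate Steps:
$w{\left(s,t \right)} = -5 + \frac{1}{t}$ ($w{\left(s,t \right)} = -5 + 1 \frac{1}{t} = -5 + \frac{1}{t}$)
$K{\left(w{\left(11,11 \right)},106 \right)} - 7050 = \left(\left(-5 + \frac{1}{11}\right) + 106\right) - 7050 = \left(- \frac{54}{11} + 106\right) - 7050 = \frac{1112}{11} - 7050 = - \frac{76438}{11}$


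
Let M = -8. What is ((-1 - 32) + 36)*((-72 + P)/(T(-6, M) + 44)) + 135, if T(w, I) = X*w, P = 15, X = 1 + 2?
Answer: 3339/26 ≈ 128.42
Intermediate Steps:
X = 3
T(w, I) = 3*w
((-1 - 32) + 36)*((-72 + P)/(T(-6, M) + 44)) + 135 = ((-1 - 32) + 36)*((-72 + 15)/(3*(-6) + 44)) + 135 = (-33 + 36)*(-57/(-18 + 44)) + 135 = 3*(-57/26) + 135 = -171/26 + 135 = 3339/26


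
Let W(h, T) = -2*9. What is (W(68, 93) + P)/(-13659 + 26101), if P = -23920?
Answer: -11969/6221 ≈ -1.9240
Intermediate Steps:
W(h, T) = -18
(W(68, 93) + P)/(-13659 + 26101) = (-18 - 23920)/(-13659 + 26101) = -23938/12442 = -23938*1/12442 = -11969/6221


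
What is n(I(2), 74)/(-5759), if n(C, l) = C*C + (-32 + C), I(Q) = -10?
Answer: -58/5759 ≈ -0.010071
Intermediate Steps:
n(C, l) = -32 + C + C**2 (n(C, l) = C**2 + (-32 + C) = -32 + C + C**2)
n(I(2), 74)/(-5759) = (-32 - 10 + (-10)**2)/(-5759) = (-32 - 10 + 100)*(-1/5759) = 58*(-1/5759) = -58/5759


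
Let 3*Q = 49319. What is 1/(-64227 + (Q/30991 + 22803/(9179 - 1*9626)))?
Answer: -13852977/890434493021 ≈ -1.5558e-5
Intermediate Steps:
Q = 49319/3 (Q = (⅓)*49319 = 49319/3 ≈ 16440.)
1/(-64227 + (Q/30991 + 22803/(9179 - 1*9626))) = 1/(-64227 + ((49319/3)/30991 + 22803/(9179 - 1*9626))) = 1/(-64227 + ((49319/3)*(1/30991) + 22803/(9179 - 9626))) = 1/(-64227 + (49319/92973 + 22803/(-447))) = 1/(-64227 + (49319/92973 + 22803*(-1/447))) = 1/(-64227 + (49319/92973 - 7601/149)) = 1/(-64227 - 699339242/13852977) = 1/(-890434493021/13852977) = -13852977/890434493021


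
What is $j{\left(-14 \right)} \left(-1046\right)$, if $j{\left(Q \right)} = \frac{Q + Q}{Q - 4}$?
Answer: $- \frac{14644}{9} \approx -1627.1$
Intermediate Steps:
$j{\left(Q \right)} = \frac{2 Q}{-4 + Q}$
$j{\left(-14 \right)} \left(-1046\right) = 2 \left(-14\right) \frac{1}{-4 - 14} \left(-1046\right) = 2 \left(-14\right) \frac{1}{-18} \left(-1046\right) = 2 \left(-14\right) \left(- \frac{1}{18}\right) \left(-1046\right) = \frac{14}{9} \left(-1046\right) = - \frac{14644}{9}$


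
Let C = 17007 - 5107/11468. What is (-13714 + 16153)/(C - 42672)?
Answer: -27970452/294331327 ≈ -0.095031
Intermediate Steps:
C = 195031169/11468 (C = 17007 - 5107*1/11468 = 17007 - 5107/11468 = 195031169/11468 ≈ 17007.)
(-13714 + 16153)/(C - 42672) = (-13714 + 16153)/(195031169/11468 - 42672) = 2439/(-294331327/11468) = 2439*(-11468/294331327) = -27970452/294331327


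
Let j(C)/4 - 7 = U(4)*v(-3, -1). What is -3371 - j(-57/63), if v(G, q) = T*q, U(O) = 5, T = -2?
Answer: -3439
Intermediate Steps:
v(G, q) = -2*q
j(C) = 68 (j(C) = 28 + 4*(5*(-2*(-1))) = 28 + 4*(5*2) = 28 + 4*10 = 28 + 40 = 68)
-3371 - j(-57/63) = -3371 - 1*68 = -3371 - 68 = -3439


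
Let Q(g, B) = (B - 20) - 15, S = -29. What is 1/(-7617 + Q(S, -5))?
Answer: -1/7657 ≈ -0.00013060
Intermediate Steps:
Q(g, B) = -35 + B (Q(g, B) = (-20 + B) - 15 = -35 + B)
1/(-7617 + Q(S, -5)) = 1/(-7617 + (-35 - 5)) = 1/(-7617 - 40) = 1/(-7657) = -1/7657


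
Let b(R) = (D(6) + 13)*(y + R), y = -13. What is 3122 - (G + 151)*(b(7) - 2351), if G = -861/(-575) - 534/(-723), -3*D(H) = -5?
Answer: 52224005914/138575 ≈ 3.7686e+5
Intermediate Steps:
D(H) = 5/3 (D(H) = -1/3*(-5) = 5/3)
G = 309851/138575 (G = -861*(-1/575) - 534*(-1/723) = 861/575 + 178/241 = 309851/138575 ≈ 2.2360)
b(R) = -572/3 + 44*R/3 (b(R) = (5/3 + 13)*(-13 + R) = 44*(-13 + R)/3 = -572/3 + 44*R/3)
3122 - (G + 151)*(b(7) - 2351) = 3122 - (309851/138575 + 151)*((-572/3 + (44/3)*7) - 2351) = 3122 - 21234676*((-572/3 + 308/3) - 2351)/138575 = 3122 - 21234676*(-88 - 2351)/138575 = 3122 - 21234676*(-2439)/138575 = 3122 - 1*(-51791374764/138575) = 3122 + 51791374764/138575 = 52224005914/138575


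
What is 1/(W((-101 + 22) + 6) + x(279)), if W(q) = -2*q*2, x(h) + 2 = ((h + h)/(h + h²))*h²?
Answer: 140/118441 ≈ 0.0011820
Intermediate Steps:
x(h) = -2 + 2*h³/(h + h²) (x(h) = -2 + ((h + h)/(h + h²))*h² = -2 + ((2*h)/(h + h²))*h² = -2 + (2*h/(h + h²))*h² = -2 + 2*h³/(h + h²))
W(q) = -4*q
1/(W((-101 + 22) + 6) + x(279)) = 1/(-4*((-101 + 22) + 6) + 2*(-1 + 279² - 1*279)/(1 + 279)) = 1/(-4*(-79 + 6) + 2*(-1 + 77841 - 279)/280) = 1/(-4*(-73) + 2*(1/280)*77561) = 1/(292 + 77561/140) = 1/(118441/140) = 140/118441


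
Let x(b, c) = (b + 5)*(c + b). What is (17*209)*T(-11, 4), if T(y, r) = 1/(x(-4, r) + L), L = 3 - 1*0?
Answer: 3553/3 ≈ 1184.3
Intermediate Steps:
L = 3 (L = 3 + 0 = 3)
x(b, c) = (5 + b)*(b + c)
T(y, r) = 1/(-1 + r) (T(y, r) = 1/(((-4)² + 5*(-4) + 5*r - 4*r) + 3) = 1/((16 - 20 + 5*r - 4*r) + 3) = 1/((-4 + r) + 3) = 1/(-1 + r))
(17*209)*T(-11, 4) = (17*209)/(-1 + 4) = 3553/3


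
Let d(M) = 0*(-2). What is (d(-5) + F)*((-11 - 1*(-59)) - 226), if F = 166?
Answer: -29548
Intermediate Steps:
d(M) = 0
(d(-5) + F)*((-11 - 1*(-59)) - 226) = (0 + 166)*((-11 - 1*(-59)) - 226) = 166*((-11 + 59) - 226) = 166*(48 - 226) = 166*(-178) = -29548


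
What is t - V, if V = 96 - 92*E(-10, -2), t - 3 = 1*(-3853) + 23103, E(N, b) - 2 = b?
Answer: 19157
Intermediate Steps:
E(N, b) = 2 + b
t = 19253 (t = 3 + (1*(-3853) + 23103) = 3 + (-3853 + 23103) = 3 + 19250 = 19253)
V = 96 (V = 96 - 92*(2 - 2) = 96 - 92*0 = 96 + 0 = 96)
t - V = 19253 - 1*96 = 19253 - 96 = 19157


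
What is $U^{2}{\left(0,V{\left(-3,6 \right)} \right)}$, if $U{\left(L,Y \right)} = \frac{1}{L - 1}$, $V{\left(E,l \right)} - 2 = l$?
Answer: $1$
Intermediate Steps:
$V{\left(E,l \right)} = 2 + l$
$U{\left(L,Y \right)} = \frac{1}{-1 + L}$
$U^{2}{\left(0,V{\left(-3,6 \right)} \right)} = \left(\frac{1}{-1 + 0}\right)^{2} = \left(\frac{1}{-1}\right)^{2} = \left(-1\right)^{2} = 1$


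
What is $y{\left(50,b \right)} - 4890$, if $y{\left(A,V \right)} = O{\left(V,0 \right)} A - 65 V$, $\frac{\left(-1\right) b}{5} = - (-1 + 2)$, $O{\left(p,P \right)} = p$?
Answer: $-4965$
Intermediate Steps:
$b = 5$ ($b = - 5 \left(- (-1 + 2)\right) = - 5 \left(\left(-1\right) 1\right) = \left(-5\right) \left(-1\right) = 5$)
$y{\left(A,V \right)} = - 65 V + A V$ ($y{\left(A,V \right)} = V A - 65 V = A V - 65 V = - 65 V + A V$)
$y{\left(50,b \right)} - 4890 = 5 \left(-65 + 50\right) - 4890 = 5 \left(-15\right) - 4890 = -75 - 4890 = -4965$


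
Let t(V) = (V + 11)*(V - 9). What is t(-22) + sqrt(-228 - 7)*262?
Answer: 341 + 262*I*sqrt(235) ≈ 341.0 + 4016.4*I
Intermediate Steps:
t(V) = (-9 + V)*(11 + V) (t(V) = (11 + V)*(-9 + V) = (-9 + V)*(11 + V))
t(-22) + sqrt(-228 - 7)*262 = (-99 + (-22)**2 + 2*(-22)) + sqrt(-228 - 7)*262 = (-99 + 484 - 44) + sqrt(-235)*262 = 341 + (I*sqrt(235))*262 = 341 + 262*I*sqrt(235)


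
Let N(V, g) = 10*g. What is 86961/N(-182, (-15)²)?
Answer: 28987/750 ≈ 38.649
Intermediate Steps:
86961/N(-182, (-15)²) = 86961/((10*(-15)²)) = 86961/((10*225)) = 86961/2250 = 86961*(1/2250) = 28987/750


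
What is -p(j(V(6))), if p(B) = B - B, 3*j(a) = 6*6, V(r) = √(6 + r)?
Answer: 0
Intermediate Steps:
j(a) = 12 (j(a) = (6*6)/3 = (⅓)*36 = 12)
p(B) = 0
-p(j(V(6))) = -1*0 = 0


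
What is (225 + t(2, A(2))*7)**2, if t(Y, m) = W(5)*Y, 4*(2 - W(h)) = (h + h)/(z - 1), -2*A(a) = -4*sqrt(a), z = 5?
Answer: 954529/16 ≈ 59658.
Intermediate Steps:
A(a) = 2*sqrt(a) (A(a) = -(-2)*sqrt(a) = 2*sqrt(a))
W(h) = 2 - h/8 (W(h) = 2 - (h + h)/(4*(5 - 1)) = 2 - 2*h/(4*4) = 2 - h/8)
t(Y, m) = 11*Y/8 (t(Y, m) = (2 - 1/8*5)*Y = (2 - 5/8)*Y = 11*Y/8)
(225 + t(2, A(2))*7)**2 = (225 + ((11/8)*2)*7)**2 = (225 + (11/4)*7)**2 = (225 + 77/4)**2 = (977/4)**2 = 954529/16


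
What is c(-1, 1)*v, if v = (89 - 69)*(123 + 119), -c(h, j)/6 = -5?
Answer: 145200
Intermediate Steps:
c(h, j) = 30 (c(h, j) = -6*(-5) = 30)
v = 4840 (v = 20*242 = 4840)
c(-1, 1)*v = 30*4840 = 145200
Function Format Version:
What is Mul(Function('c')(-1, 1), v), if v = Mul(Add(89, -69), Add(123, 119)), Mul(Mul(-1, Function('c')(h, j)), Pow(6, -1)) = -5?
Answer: 145200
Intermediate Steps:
Function('c')(h, j) = 30 (Function('c')(h, j) = Mul(-6, -5) = 30)
v = 4840 (v = Mul(20, 242) = 4840)
Mul(Function('c')(-1, 1), v) = Mul(30, 4840) = 145200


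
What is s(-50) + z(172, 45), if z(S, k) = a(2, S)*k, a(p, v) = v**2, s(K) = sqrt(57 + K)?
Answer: 1331280 + sqrt(7) ≈ 1.3313e+6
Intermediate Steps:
z(S, k) = k*S**2 (z(S, k) = S**2*k = k*S**2)
s(-50) + z(172, 45) = sqrt(57 - 50) + 45*172**2 = sqrt(7) + 45*29584 = sqrt(7) + 1331280 = 1331280 + sqrt(7)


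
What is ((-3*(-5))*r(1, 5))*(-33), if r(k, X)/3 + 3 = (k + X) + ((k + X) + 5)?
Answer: -20790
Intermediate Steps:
r(k, X) = 6 + 6*X + 6*k (r(k, X) = -9 + 3*((k + X) + ((k + X) + 5)) = -9 + 3*((X + k) + ((X + k) + 5)) = -9 + 3*((X + k) + (5 + X + k)) = -9 + 3*(5 + 2*X + 2*k) = -9 + (15 + 6*X + 6*k) = 6 + 6*X + 6*k)
((-3*(-5))*r(1, 5))*(-33) = ((-3*(-5))*(6 + 6*5 + 6*1))*(-33) = (15*(6 + 30 + 6))*(-33) = (15*42)*(-33) = 630*(-33) = -20790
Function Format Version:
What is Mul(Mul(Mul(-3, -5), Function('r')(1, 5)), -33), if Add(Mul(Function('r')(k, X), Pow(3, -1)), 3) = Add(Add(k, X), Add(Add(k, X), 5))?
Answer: -20790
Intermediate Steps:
Function('r')(k, X) = Add(6, Mul(6, X), Mul(6, k)) (Function('r')(k, X) = Add(-9, Mul(3, Add(Add(k, X), Add(Add(k, X), 5)))) = Add(-9, Mul(3, Add(Add(X, k), Add(Add(X, k), 5)))) = Add(-9, Mul(3, Add(Add(X, k), Add(5, X, k)))) = Add(-9, Mul(3, Add(5, Mul(2, X), Mul(2, k)))) = Add(-9, Add(15, Mul(6, X), Mul(6, k))) = Add(6, Mul(6, X), Mul(6, k)))
Mul(Mul(Mul(-3, -5), Function('r')(1, 5)), -33) = Mul(Mul(Mul(-3, -5), Add(6, Mul(6, 5), Mul(6, 1))), -33) = Mul(Mul(15, Add(6, 30, 6)), -33) = Mul(Mul(15, 42), -33) = Mul(630, -33) = -20790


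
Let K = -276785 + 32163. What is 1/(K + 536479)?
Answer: 1/291857 ≈ 3.4263e-6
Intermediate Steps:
K = -244622
1/(K + 536479) = 1/(-244622 + 536479) = 1/291857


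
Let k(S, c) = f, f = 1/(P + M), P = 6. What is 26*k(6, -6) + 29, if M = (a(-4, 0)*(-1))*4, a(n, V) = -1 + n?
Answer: 30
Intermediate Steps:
M = 20 (M = ((-1 - 4)*(-1))*4 = -5*(-1)*4 = 5*4 = 20)
f = 1/26 (f = 1/(6 + 20) = 1/26 ≈ 0.038462)
k(S, c) = 1/26
26*k(6, -6) + 29 = 26*(1/26) + 29 = 1 + 29 = 30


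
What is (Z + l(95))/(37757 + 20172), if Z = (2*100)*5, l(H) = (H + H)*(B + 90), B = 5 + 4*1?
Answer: 19810/57929 ≈ 0.34197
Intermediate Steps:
B = 9 (B = 5 + 4 = 9)
l(H) = 198*H (l(H) = (H + H)*(9 + 90) = (2*H)*99 = 198*H)
Z = 1000 (Z = 200*5 = 1000)
(Z + l(95))/(37757 + 20172) = (1000 + 198*95)/(37757 + 20172) = (1000 + 18810)/57929 = 19810*(1/57929) = 19810/57929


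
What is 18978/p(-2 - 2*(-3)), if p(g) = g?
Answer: 9489/2 ≈ 4744.5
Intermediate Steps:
18978/p(-2 - 2*(-3)) = 18978/(-2 - 2*(-3)) = 18978/(-2 + 6) = 18978/4 = 18978*(¼) = 9489/2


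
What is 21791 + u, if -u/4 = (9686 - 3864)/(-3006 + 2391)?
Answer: 327433/15 ≈ 21829.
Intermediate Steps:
u = 568/15 (u = -4*(9686 - 3864)/(-3006 + 2391) = -23288/(-615) = -23288*(-1)/615 = -4*(-142/15) = 568/15 ≈ 37.867)
21791 + u = 21791 + 568/15 = 327433/15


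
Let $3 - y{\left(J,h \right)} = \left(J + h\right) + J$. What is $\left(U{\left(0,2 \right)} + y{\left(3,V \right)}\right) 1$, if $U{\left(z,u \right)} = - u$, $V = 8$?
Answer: $-13$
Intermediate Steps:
$y{\left(J,h \right)} = 3 - h - 2 J$ ($y{\left(J,h \right)} = 3 - \left(\left(J + h\right) + J\right) = 3 - \left(h + 2 J\right) = 3 - h - 2 J$)
$\left(U{\left(0,2 \right)} + y{\left(3,V \right)}\right) 1 = \left(\left(-1\right) 2 - 11\right) 1 = \left(-2 - 11\right) 1 = \left(-13\right) 1 = -13$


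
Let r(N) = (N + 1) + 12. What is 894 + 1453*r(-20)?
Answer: -9277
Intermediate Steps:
r(N) = 13 + N (r(N) = (1 + N) + 12 = 13 + N)
894 + 1453*r(-20) = 894 + 1453*(13 - 20) = 894 + 1453*(-7) = 894 - 10171 = -9277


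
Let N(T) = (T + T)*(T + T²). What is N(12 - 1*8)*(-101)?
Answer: -16160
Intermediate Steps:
N(T) = 2*T*(T + T²) (N(T) = (2*T)*(T + T²) = 2*T*(T + T²))
N(12 - 1*8)*(-101) = (2*(12 - 1*8)²*(1 + (12 - 1*8)))*(-101) = (2*(12 - 8)²*(1 + (12 - 8)))*(-101) = (2*4²*(1 + 4))*(-101) = (2*16*5)*(-101) = 160*(-101) = -16160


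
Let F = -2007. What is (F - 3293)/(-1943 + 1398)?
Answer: 1060/109 ≈ 9.7248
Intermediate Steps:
(F - 3293)/(-1943 + 1398) = (-2007 - 3293)/(-1943 + 1398) = -5300/(-545) = -5300*(-1/545) = 1060/109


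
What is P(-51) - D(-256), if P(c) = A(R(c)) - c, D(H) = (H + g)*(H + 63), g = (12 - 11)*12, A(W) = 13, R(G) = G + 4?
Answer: -47028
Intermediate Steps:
R(G) = 4 + G
g = 12 (g = 1*12 = 12)
D(H) = (12 + H)*(63 + H) (D(H) = (H + 12)*(H + 63) = (12 + H)*(63 + H))
P(c) = 13 - c
P(-51) - D(-256) = (13 - 1*(-51)) - (756 + (-256)**2 + 75*(-256)) = (13 + 51) - (756 + 65536 - 19200) = 64 - 1*47092 = 64 - 47092 = -47028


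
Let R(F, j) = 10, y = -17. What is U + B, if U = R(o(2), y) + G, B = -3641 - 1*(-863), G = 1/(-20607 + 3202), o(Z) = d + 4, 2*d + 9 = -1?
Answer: -48177041/17405 ≈ -2768.0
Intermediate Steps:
d = -5 (d = -9/2 + (½)*(-1) = -9/2 - ½ = -5)
o(Z) = -1 (o(Z) = -5 + 4 = -1)
G = -1/17405 (G = 1/(-17405) = -1/17405 ≈ -5.7455e-5)
B = -2778 (B = -3641 + 863 = -2778)
U = 174049/17405 (U = 10 - 1/17405 = 174049/17405 ≈ 9.9999)
U + B = 174049/17405 - 2778 = -48177041/17405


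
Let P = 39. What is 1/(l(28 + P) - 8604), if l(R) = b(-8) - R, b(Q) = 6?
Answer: -1/8665 ≈ -0.00011541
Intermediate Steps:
l(R) = 6 - R
1/(l(28 + P) - 8604) = 1/((6 - (28 + 39)) - 8604) = 1/((6 - 1*67) - 8604) = 1/((6 - 67) - 8604) = 1/(-61 - 8604) = 1/(-8665) = -1/8665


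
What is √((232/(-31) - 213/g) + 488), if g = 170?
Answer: √13310528590/5270 ≈ 21.892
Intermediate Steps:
√((232/(-31) - 213/g) + 488) = √((232/(-31) - 213/170) + 488) = √((232*(-1/31) - 213*1/170) + 488) = √((-232/31 - 213/170) + 488) = √(-46043/5270 + 488) = √(2525717/5270) = √13310528590/5270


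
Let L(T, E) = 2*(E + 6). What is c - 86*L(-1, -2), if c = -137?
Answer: -825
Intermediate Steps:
L(T, E) = 12 + 2*E (L(T, E) = 2*(6 + E) = 12 + 2*E)
c - 86*L(-1, -2) = -137 - 86*(12 + 2*(-2)) = -137 - 86*(12 - 4) = -137 - 86*8 = -137 - 688 = -825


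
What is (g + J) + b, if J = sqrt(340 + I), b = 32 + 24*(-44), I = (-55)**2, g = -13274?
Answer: -14298 + sqrt(3365) ≈ -14240.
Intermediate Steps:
I = 3025
b = -1024 (b = 32 - 1056 = -1024)
J = sqrt(3365) (J = sqrt(340 + 3025) = sqrt(3365) ≈ 58.009)
(g + J) + b = (-13274 + sqrt(3365)) - 1024 = -14298 + sqrt(3365)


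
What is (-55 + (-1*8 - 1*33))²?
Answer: 9216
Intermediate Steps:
(-55 + (-1*8 - 1*33))² = (-55 + (-8 - 33))² = (-55 - 41)² = (-96)² = 9216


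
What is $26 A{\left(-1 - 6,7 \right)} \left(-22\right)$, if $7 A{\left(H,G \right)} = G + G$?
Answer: $-1144$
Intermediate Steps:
$A{\left(H,G \right)} = \frac{2 G}{7}$ ($A{\left(H,G \right)} = \frac{G + G}{7} = \frac{2 G}{7}$)
$26 A{\left(-1 - 6,7 \right)} \left(-22\right) = 26 \cdot \frac{2}{7} \cdot 7 \left(-22\right) = 26 \cdot 2 \left(-22\right) = 52 \left(-22\right) = -1144$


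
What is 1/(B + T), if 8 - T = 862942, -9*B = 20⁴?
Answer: -9/7926406 ≈ -1.1354e-6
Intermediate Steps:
B = -160000/9 (B = -⅑*20⁴ = -⅑*160000 = -160000/9 ≈ -17778.)
T = -862934 (T = 8 - 1*862942 = 8 - 862942 = -862934)
1/(B + T) = 1/(-160000/9 - 862934) = 1/(-7926406/9) = -9/7926406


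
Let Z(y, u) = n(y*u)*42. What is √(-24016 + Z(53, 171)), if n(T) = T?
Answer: √356630 ≈ 597.19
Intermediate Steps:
Z(y, u) = 42*u*y (Z(y, u) = (y*u)*42 = (u*y)*42 = 42*u*y)
√(-24016 + Z(53, 171)) = √(-24016 + 42*171*53) = √(-24016 + 380646) = √356630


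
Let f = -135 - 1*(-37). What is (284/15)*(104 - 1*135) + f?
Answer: -10274/15 ≈ -684.93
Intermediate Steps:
f = -98 (f = -135 + 37 = -98)
(284/15)*(104 - 1*135) + f = (284/15)*(104 - 1*135) - 98 = (284*(1/15))*(104 - 135) - 98 = (284/15)*(-31) - 98 = -8804/15 - 98 = -10274/15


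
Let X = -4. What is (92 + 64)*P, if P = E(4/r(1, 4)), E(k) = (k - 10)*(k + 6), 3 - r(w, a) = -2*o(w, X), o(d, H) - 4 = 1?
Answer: -123984/13 ≈ -9537.2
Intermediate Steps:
o(d, H) = 5 (o(d, H) = 4 + 1 = 5)
r(w, a) = 13 (r(w, a) = 3 - (-2)*5 = 3 - 1*(-10) = 3 + 10 = 13)
E(k) = (-10 + k)*(6 + k)
P = -10332/169 (P = -60 + (4/13)**2 - 16/13 = -60 + (4*(1/13))**2 - 16/13 = -60 + (4/13)**2 - 4*4/13 = -60 + 16/169 - 16/13 = -10332/169 ≈ -61.136)
(92 + 64)*P = (92 + 64)*(-10332/169) = 156*(-10332/169) = -123984/13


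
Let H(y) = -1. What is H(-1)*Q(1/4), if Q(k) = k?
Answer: -1/4 ≈ -0.25000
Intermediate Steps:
H(-1)*Q(1/4) = -1/4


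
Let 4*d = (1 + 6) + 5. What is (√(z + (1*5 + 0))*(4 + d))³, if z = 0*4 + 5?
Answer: 3430*√10 ≈ 10847.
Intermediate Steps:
z = 5 (z = 0 + 5 = 5)
d = 3 (d = ((1 + 6) + 5)/4 = (7 + 5)/4 = (¼)*12 = 3)
(√(z + (1*5 + 0))*(4 + d))³ = (√(5 + (1*5 + 0))*(4 + 3))³ = (√(5 + (5 + 0))*7)³ = (√(5 + 5)*7)³ = (√10*7)³ = (7*√10)³ = 3430*√10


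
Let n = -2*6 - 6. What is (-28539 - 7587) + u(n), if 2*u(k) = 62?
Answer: -36095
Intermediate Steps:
n = -18 (n = -12 - 6 = -18)
u(k) = 31 (u(k) = (½)*62 = 31)
(-28539 - 7587) + u(n) = (-28539 - 7587) + 31 = -36126 + 31 = -36095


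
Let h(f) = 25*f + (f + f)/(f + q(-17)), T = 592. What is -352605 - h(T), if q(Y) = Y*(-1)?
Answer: -223750829/609 ≈ -3.6741e+5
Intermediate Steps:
q(Y) = -Y
h(f) = 25*f + 2*f/(17 + f) (h(f) = 25*f + (f + f)/(f - 1*(-17)) = 25*f + (2*f)/(f + 17) = 25*f + (2*f)/(17 + f) = 25*f + 2*f/(17 + f))
-352605 - h(T) = -352605 - 592*(427 + 25*592)/(17 + 592) = -352605 - 592*(427 + 14800)/609 = -352605 - 592*15227/609 = -352605 - 1*9014384/609 = -352605 - 9014384/609 = -223750829/609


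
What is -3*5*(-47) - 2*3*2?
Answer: 693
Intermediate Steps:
-3*5*(-47) - 2*3*2 = -15*(-47) - 6*2 = 705 - 12 = 693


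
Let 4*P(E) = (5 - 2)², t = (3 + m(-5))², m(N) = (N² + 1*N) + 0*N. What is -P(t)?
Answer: -9/4 ≈ -2.2500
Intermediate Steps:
m(N) = N + N² (m(N) = (N² + N) + 0 = (N + N²) + 0 = N + N²)
t = 529 (t = (3 - 5*(1 - 5))² = (3 - 5*(-4))² = (3 + 20)² = 23² = 529)
P(E) = 9/4 (P(E) = (5 - 2)²/4 = (¼)*3² = (¼)*9 = 9/4)
-P(t) = -1*9/4 = -9/4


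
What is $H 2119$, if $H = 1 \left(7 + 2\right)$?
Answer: $19071$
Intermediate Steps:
$H = 9$ ($H = 1 \cdot 9 = 9$)
$H 2119 = 9 \cdot 2119 = 19071$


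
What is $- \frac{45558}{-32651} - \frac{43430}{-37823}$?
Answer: $\frac{3141173164}{1234958773} \approx 2.5435$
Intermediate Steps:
$- \frac{45558}{-32651} - \frac{43430}{-37823} = \left(-45558\right) \left(- \frac{1}{32651}\right) - - \frac{43430}{37823} = \frac{45558}{32651} + \frac{43430}{37823} = \frac{3141173164}{1234958773}$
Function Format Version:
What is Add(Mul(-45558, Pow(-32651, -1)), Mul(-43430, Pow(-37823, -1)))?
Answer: Rational(3141173164, 1234958773) ≈ 2.5435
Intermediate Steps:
Add(Mul(-45558, Pow(-32651, -1)), Mul(-43430, Pow(-37823, -1))) = Add(Mul(-45558, Rational(-1, 32651)), Mul(-43430, Rational(-1, 37823))) = Add(Rational(45558, 32651), Rational(43430, 37823)) = Rational(3141173164, 1234958773)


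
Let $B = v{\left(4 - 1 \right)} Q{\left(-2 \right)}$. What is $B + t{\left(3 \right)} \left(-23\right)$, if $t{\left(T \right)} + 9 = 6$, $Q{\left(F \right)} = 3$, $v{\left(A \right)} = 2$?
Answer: $75$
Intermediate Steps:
$B = 6$ ($B = 2 \cdot 3 = 6$)
$t{\left(T \right)} = -3$ ($t{\left(T \right)} = -9 + 6 = -3$)
$B + t{\left(3 \right)} \left(-23\right) = 6 - -69 = 6 + 69 = 75$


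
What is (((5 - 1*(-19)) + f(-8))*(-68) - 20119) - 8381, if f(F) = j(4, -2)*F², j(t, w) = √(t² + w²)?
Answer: -30132 - 8704*√5 ≈ -49595.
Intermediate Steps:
f(F) = 2*√5*F² (f(F) = √(4² + (-2)²)*F² = √(16 + 4)*F² = √20*F² = (2*√5)*F² = 2*√5*F²)
(((5 - 1*(-19)) + f(-8))*(-68) - 20119) - 8381 = (((5 - 1*(-19)) + 2*√5*(-8)²)*(-68) - 20119) - 8381 = (((5 + 19) + 2*√5*64)*(-68) - 20119) - 8381 = ((24 + 128*√5)*(-68) - 20119) - 8381 = ((-1632 - 8704*√5) - 20119) - 8381 = (-21751 - 8704*√5) - 8381 = -30132 - 8704*√5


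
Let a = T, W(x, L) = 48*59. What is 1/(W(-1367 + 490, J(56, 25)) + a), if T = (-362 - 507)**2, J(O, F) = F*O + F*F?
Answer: 1/757993 ≈ 1.3193e-6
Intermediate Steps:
J(O, F) = F**2 + F*O (J(O, F) = F*O + F**2 = F**2 + F*O)
W(x, L) = 2832
T = 755161 (T = (-869)**2 = 755161)
a = 755161
1/(W(-1367 + 490, J(56, 25)) + a) = 1/(2832 + 755161) = 1/757993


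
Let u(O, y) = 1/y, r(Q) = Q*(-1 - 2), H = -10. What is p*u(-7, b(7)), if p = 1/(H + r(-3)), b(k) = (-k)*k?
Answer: 1/49 ≈ 0.020408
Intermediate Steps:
r(Q) = -3*Q (r(Q) = Q*(-3) = -3*Q)
b(k) = -k²
p = -1 (p = 1/(-10 - 3*(-3)) = 1/(-10 + 9) = 1/(-1) = -1)
p*u(-7, b(7)) = -1/((-1*7²)) = -1/((-1*49)) = -1/(-49) = -1*(-1/49) = 1/49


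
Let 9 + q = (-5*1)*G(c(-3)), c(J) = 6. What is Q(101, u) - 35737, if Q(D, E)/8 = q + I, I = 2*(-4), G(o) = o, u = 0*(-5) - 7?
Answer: -36113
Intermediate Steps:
u = -7 (u = 0 - 7 = -7)
I = -8
q = -39 (q = -9 - 5*1*6 = -9 - 5*6 = -9 - 30 = -39)
Q(D, E) = -376 (Q(D, E) = 8*(-39 - 8) = 8*(-47) = -376)
Q(101, u) - 35737 = -376 - 35737 = -36113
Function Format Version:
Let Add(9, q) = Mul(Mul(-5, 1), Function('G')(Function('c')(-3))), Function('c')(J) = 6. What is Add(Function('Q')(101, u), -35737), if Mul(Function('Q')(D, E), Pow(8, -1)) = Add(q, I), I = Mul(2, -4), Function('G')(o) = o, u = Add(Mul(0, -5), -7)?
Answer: -36113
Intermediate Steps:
u = -7 (u = Add(0, -7) = -7)
I = -8
q = -39 (q = Add(-9, Mul(Mul(-5, 1), 6)) = Add(-9, Mul(-5, 6)) = Add(-9, -30) = -39)
Function('Q')(D, E) = -376 (Function('Q')(D, E) = Mul(8, Add(-39, -8)) = Mul(8, -47) = -376)
Add(Function('Q')(101, u), -35737) = Add(-376, -35737) = -36113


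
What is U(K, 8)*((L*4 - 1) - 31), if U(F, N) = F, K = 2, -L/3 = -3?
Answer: 8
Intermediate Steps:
L = 9 (L = -3*(-3) = 9)
U(K, 8)*((L*4 - 1) - 31) = 2*((9*4 - 1) - 31) = 2*((36 - 1) - 31) = 2*(35 - 31) = 2*4 = 8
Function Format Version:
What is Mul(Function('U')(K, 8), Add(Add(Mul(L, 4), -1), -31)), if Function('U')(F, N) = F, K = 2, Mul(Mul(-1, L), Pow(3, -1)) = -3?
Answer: 8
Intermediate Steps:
L = 9 (L = Mul(-3, -3) = 9)
Mul(Function('U')(K, 8), Add(Add(Mul(L, 4), -1), -31)) = Mul(2, Add(Add(Mul(9, 4), -1), -31)) = Mul(2, Add(Add(36, -1), -31)) = Mul(2, Add(35, -31)) = Mul(2, 4) = 8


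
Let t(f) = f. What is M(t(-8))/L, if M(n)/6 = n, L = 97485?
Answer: -16/32495 ≈ -0.00049238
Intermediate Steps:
M(n) = 6*n
M(t(-8))/L = (6*(-8))/97485 = -48*1/97485 = -16/32495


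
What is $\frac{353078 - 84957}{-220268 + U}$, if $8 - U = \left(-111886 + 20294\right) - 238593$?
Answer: $\frac{268121}{109925} \approx 2.4391$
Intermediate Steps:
$U = 330193$ ($U = 8 - \left(\left(-111886 + 20294\right) - 238593\right) = 8 - \left(-91592 - 238593\right) = 8 - -330185 = 8 + 330185 = 330193$)
$\frac{353078 - 84957}{-220268 + U} = \frac{353078 - 84957}{-220268 + 330193} = \frac{268121}{109925}$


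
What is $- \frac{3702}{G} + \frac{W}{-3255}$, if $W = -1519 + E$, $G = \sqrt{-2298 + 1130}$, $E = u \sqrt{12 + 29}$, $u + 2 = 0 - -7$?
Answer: $\frac{7}{15} - \frac{\sqrt{41}}{651} + \frac{1851 i \sqrt{73}}{146} \approx 0.45683 + 108.32 i$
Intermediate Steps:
$u = 5$ ($u = -2 + \left(0 - -7\right) = -2 + \left(0 + 7\right) = -2 + 7 = 5$)
$E = 5 \sqrt{41}$ ($E = 5 \sqrt{12 + 29} = 5 \sqrt{41} \approx 32.016$)
$G = 4 i \sqrt{73}$ ($G = \sqrt{-1168} = 4 i \sqrt{73} \approx 34.176 i$)
$W = -1519 + 5 \sqrt{41} \approx -1487.0$
$- \frac{3702}{G} + \frac{W}{-3255} = - \frac{3702}{4 i \sqrt{73}} + \frac{-1519 + 5 \sqrt{41}}{-3255} = - 3702 \left(- \frac{i \sqrt{73}}{292}\right) + \left(-1519 + 5 \sqrt{41}\right) \left(- \frac{1}{3255}\right) = \frac{1851 i \sqrt{73}}{146} + \left(\frac{7}{15} - \frac{\sqrt{41}}{651}\right) = \frac{7}{15} - \frac{\sqrt{41}}{651} + \frac{1851 i \sqrt{73}}{146}$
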